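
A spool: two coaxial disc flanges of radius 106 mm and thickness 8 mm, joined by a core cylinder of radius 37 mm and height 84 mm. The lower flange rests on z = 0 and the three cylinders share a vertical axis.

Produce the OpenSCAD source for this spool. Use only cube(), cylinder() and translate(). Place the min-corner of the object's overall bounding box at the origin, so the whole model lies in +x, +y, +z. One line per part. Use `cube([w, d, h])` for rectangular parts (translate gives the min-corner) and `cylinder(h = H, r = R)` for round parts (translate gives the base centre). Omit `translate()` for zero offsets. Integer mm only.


translate([106, 106, 0]) cylinder(h = 8, r = 106);
translate([106, 106, 8]) cylinder(h = 84, r = 37);
translate([106, 106, 92]) cylinder(h = 8, r = 106);


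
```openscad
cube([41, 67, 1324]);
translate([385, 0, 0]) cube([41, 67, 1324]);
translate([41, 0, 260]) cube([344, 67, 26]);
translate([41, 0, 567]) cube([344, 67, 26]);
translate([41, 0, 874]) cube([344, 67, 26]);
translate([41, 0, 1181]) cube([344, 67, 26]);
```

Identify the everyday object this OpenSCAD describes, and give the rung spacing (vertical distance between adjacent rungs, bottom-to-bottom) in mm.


A ladder. The rung spacing is 307 mm.

Two tall 41×67 posts with 4 short bars between them — a ladder. Adjacent rungs sit at z = 260 and z = 567, so the spacing is 567 − 260 = 307 mm.


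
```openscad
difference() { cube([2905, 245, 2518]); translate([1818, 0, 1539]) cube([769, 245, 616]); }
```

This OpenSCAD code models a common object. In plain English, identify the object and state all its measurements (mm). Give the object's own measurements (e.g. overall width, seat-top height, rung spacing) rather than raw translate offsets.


A wall 2905 mm long (x), 245 mm thick (y), 2518 mm tall, with a rectangular window opening cut through it. The opening is 769 mm wide and 616 mm tall; its sill is at z = 1539 mm and its near (−x) edge is 1818 mm from the wall's −x end. The opening passes through the full wall thickness.


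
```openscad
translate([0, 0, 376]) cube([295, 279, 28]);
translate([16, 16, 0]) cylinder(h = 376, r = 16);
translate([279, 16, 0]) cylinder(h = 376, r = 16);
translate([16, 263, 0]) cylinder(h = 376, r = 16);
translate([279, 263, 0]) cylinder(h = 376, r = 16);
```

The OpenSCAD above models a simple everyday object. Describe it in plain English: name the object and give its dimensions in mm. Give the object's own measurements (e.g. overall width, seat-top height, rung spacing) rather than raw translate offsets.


A simple wooden stool: a rectangular seat 295 mm (x) by 279 mm (y), 28 mm thick, top face at z = 404 mm, on four round legs, each 32 mm in diameter. The legs rest on z = 0, each leg's axis is inset half a diameter from the nearest pair of seat edges (so the leg's bounding box is flush with the corner).


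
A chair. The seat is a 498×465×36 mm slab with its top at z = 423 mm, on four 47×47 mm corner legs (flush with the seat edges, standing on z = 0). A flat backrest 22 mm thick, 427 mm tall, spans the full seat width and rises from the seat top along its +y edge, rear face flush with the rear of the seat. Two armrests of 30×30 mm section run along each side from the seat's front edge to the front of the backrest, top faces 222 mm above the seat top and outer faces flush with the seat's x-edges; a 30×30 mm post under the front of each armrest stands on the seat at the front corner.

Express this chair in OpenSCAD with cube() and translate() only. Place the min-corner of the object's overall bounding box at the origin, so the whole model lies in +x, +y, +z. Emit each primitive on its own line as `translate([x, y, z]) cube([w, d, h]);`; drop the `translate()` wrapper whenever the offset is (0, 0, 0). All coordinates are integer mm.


translate([0, 0, 387]) cube([498, 465, 36]);
cube([47, 47, 387]);
translate([451, 0, 0]) cube([47, 47, 387]);
translate([0, 418, 0]) cube([47, 47, 387]);
translate([451, 418, 0]) cube([47, 47, 387]);
translate([0, 443, 423]) cube([498, 22, 427]);
translate([0, 0, 615]) cube([30, 443, 30]);
translate([468, 0, 615]) cube([30, 443, 30]);
translate([0, 0, 423]) cube([30, 30, 192]);
translate([468, 0, 423]) cube([30, 30, 192]);


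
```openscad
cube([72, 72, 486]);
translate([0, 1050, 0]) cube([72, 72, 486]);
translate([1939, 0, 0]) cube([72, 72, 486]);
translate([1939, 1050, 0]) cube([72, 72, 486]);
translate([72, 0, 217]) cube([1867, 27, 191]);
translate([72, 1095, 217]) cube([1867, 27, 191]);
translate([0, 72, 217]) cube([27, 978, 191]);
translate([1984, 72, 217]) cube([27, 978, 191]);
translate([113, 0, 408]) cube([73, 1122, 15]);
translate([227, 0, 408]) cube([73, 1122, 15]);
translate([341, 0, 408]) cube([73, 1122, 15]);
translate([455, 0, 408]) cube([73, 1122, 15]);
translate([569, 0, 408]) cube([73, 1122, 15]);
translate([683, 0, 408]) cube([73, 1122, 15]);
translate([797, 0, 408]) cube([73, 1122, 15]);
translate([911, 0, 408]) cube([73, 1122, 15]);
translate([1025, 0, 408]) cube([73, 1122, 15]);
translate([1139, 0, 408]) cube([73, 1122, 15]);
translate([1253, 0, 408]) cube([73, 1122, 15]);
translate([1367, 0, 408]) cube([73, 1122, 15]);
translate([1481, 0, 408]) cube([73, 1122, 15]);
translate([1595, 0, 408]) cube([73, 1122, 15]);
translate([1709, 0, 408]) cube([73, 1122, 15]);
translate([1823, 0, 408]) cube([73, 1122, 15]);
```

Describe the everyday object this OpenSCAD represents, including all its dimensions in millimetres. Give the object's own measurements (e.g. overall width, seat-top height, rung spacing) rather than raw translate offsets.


A bed frame 2011 mm long (x) by 1122 mm wide (y). Four 72×72 mm corner posts, 486 mm tall, at the corners of the footprint. Four rails of 27 mm thickness and 191 mm height run between adjacent posts with their undersides at z = 217 mm, their outer faces flush with the outside of the frame (the two x-running rails run between the posts' inner faces; the two y-running rails run between the posts' inner faces). 16 slats, each 73 mm wide (x) and 15 mm thick, lie across the top of the two x-running rails, running the full 1122 mm width of the frame in y; along x they sit between the end posts with a 41 mm gap after the −x posts and between neighbouring slats, leaving 43 mm before the +x posts.


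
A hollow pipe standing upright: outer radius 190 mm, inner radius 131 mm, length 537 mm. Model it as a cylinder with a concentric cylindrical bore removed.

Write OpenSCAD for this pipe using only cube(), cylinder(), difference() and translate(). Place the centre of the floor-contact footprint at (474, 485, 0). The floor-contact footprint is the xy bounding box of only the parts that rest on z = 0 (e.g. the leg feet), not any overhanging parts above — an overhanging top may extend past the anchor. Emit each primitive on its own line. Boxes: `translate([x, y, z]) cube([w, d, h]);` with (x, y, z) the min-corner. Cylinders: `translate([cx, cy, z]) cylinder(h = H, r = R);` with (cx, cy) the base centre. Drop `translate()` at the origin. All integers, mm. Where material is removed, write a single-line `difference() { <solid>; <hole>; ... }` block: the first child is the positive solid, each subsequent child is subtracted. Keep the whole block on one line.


difference() { translate([474, 485, 0]) cylinder(h = 537, r = 190); translate([474, 485, 0]) cylinder(h = 537, r = 131); }


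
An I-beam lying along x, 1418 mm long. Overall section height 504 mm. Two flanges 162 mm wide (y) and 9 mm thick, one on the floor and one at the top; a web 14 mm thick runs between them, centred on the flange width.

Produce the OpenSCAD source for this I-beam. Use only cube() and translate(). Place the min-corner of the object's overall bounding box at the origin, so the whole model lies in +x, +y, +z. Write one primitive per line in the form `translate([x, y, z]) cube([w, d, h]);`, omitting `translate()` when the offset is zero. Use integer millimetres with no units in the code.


cube([1418, 162, 9]);
translate([0, 74, 9]) cube([1418, 14, 486]);
translate([0, 0, 495]) cube([1418, 162, 9]);


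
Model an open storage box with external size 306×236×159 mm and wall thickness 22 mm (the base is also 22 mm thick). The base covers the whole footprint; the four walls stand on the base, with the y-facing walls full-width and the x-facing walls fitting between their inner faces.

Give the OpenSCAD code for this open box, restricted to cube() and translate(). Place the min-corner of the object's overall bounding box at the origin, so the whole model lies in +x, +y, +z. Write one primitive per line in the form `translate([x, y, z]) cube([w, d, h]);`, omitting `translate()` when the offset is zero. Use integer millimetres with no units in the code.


cube([306, 236, 22]);
translate([0, 0, 22]) cube([306, 22, 137]);
translate([0, 214, 22]) cube([306, 22, 137]);
translate([0, 22, 22]) cube([22, 192, 137]);
translate([284, 22, 22]) cube([22, 192, 137]);


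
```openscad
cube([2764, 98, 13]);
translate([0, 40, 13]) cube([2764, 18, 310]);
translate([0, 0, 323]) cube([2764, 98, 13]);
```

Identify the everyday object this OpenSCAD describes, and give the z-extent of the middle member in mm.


An I-beam. The web height is 310 mm.

Two wide flanges with a thin centred web — an I-beam. Overall 336 mm minus two 13 mm flanges gives a web of 336 − 2·13 = 310 mm.


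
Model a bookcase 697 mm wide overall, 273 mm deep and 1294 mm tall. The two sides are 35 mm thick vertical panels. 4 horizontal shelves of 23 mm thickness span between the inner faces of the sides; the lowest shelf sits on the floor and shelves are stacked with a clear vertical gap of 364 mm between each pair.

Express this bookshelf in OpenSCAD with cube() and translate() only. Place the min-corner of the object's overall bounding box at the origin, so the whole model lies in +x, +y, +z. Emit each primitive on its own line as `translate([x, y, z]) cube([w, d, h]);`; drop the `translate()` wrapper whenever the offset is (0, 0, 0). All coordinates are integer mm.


cube([35, 273, 1294]);
translate([662, 0, 0]) cube([35, 273, 1294]);
translate([35, 0, 0]) cube([627, 273, 23]);
translate([35, 0, 387]) cube([627, 273, 23]);
translate([35, 0, 774]) cube([627, 273, 23]);
translate([35, 0, 1161]) cube([627, 273, 23]);


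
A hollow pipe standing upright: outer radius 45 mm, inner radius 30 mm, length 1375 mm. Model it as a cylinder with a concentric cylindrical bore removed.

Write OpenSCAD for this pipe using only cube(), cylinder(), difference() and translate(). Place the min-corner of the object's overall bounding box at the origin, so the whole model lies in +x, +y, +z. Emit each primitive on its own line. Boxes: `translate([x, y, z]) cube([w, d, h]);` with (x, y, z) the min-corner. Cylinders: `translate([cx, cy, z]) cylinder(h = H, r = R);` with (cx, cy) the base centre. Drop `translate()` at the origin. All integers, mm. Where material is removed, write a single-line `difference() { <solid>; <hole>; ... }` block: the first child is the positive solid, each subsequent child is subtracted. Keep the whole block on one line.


difference() { translate([45, 45, 0]) cylinder(h = 1375, r = 45); translate([45, 45, 0]) cylinder(h = 1375, r = 30); }


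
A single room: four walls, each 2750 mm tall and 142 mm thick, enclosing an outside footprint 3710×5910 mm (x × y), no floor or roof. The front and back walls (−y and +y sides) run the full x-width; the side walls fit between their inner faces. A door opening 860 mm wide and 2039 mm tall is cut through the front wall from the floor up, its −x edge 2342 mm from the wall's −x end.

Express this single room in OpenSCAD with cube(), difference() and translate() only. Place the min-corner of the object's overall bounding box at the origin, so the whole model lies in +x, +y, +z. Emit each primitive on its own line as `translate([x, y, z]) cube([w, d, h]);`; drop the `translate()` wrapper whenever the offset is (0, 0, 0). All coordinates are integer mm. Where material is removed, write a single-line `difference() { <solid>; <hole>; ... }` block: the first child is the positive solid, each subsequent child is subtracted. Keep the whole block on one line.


difference() { cube([3710, 142, 2750]); translate([2342, 0, 0]) cube([860, 142, 2039]); }
translate([0, 5768, 0]) cube([3710, 142, 2750]);
translate([0, 142, 0]) cube([142, 5626, 2750]);
translate([3568, 142, 0]) cube([142, 5626, 2750]);


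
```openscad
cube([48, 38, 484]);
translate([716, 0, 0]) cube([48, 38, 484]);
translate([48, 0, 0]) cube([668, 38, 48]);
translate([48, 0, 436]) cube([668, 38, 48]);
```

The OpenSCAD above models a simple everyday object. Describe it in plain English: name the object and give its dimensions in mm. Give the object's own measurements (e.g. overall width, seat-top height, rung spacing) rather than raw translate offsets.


A rectangular picture frame lying in the x–z plane (depth along y). The opening is 668 mm wide (x) by 388 mm tall (z), surrounded by a border 48 mm wide on all four sides. The frame is 38 mm deep and is made of two full-height vertical stiles with two horizontal rails fitted between them.


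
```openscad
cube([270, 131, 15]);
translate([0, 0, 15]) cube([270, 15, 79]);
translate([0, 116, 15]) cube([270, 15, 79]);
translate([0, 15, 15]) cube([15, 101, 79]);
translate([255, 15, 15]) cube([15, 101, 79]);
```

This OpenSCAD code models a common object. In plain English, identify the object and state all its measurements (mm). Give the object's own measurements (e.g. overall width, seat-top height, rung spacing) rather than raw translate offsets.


An open-topped rectangular box: outside dimensions 270×131×94 mm, with a uniform wall and base thickness of 15 mm. The base is a full 270×131 slab on the floor; four walls sit on top of the base. The front and back walls (the −y and +y sides) span the full width; the two side walls fit between them.


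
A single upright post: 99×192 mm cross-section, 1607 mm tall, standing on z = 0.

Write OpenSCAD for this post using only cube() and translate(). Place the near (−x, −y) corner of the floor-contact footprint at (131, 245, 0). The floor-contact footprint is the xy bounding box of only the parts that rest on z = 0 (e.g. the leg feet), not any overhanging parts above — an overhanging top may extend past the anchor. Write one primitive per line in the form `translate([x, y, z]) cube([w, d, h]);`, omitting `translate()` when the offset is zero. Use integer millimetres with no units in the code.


translate([131, 245, 0]) cube([99, 192, 1607]);


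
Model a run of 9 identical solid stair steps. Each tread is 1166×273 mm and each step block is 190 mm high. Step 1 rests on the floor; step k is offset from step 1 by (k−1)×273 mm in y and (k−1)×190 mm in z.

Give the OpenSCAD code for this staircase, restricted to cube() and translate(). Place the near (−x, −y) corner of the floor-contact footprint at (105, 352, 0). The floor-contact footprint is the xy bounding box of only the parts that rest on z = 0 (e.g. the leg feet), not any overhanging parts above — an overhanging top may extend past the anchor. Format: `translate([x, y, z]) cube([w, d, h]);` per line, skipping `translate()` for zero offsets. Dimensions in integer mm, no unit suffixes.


translate([105, 352, 0]) cube([1166, 273, 190]);
translate([105, 625, 190]) cube([1166, 273, 190]);
translate([105, 898, 380]) cube([1166, 273, 190]);
translate([105, 1171, 570]) cube([1166, 273, 190]);
translate([105, 1444, 760]) cube([1166, 273, 190]);
translate([105, 1717, 950]) cube([1166, 273, 190]);
translate([105, 1990, 1140]) cube([1166, 273, 190]);
translate([105, 2263, 1330]) cube([1166, 273, 190]);
translate([105, 2536, 1520]) cube([1166, 273, 190]);


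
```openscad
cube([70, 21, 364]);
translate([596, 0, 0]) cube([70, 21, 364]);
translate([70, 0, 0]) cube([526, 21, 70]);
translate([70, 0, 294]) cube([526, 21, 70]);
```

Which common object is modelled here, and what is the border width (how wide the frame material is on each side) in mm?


A picture frame. The border width is 70 mm.

Four thin pieces enclosing a rectangular opening — a picture frame. The two full-height stiles are 364 mm tall; the top rail sits at z = 294 and is 70 mm tall, so the border above the opening is 364 − 294 = 70 mm, matching the stile x-width.


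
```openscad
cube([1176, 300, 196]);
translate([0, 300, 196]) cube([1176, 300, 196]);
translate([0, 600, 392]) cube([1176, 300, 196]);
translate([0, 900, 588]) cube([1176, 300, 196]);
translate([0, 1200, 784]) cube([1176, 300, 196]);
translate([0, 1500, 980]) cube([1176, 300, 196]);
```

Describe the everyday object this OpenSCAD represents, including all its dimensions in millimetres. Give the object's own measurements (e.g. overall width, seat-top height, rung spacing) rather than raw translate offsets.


A straight staircase of 6 solid steps. Each step is 1176 mm wide (x), 300 mm deep (y, the going) and 196 mm tall (the rise). The first step rests on the floor; each subsequent step sits one going further in +y and one rise higher in +z, directly behind and above the previous step with no overlap.


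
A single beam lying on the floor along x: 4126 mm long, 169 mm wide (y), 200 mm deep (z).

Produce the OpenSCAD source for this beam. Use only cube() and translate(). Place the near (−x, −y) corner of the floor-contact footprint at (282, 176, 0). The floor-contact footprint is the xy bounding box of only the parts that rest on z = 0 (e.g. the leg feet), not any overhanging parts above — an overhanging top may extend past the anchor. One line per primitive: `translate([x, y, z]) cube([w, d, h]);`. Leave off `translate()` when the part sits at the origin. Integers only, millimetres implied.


translate([282, 176, 0]) cube([4126, 169, 200]);


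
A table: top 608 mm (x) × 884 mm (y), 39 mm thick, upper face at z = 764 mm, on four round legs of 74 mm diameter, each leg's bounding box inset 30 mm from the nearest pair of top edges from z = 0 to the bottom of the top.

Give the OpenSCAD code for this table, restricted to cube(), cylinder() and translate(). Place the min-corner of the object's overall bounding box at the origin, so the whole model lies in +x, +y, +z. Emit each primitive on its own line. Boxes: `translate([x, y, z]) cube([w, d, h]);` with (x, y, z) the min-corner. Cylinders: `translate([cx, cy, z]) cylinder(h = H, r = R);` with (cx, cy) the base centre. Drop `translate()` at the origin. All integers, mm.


// leg_h = 764 - 39 = 725
translate([0, 0, 725]) cube([608, 884, 39]);
translate([67, 67, 0]) cylinder(h = 725, r = 37);
translate([541, 67, 0]) cylinder(h = 725, r = 37);
translate([67, 817, 0]) cylinder(h = 725, r = 37);
translate([541, 817, 0]) cylinder(h = 725, r = 37);


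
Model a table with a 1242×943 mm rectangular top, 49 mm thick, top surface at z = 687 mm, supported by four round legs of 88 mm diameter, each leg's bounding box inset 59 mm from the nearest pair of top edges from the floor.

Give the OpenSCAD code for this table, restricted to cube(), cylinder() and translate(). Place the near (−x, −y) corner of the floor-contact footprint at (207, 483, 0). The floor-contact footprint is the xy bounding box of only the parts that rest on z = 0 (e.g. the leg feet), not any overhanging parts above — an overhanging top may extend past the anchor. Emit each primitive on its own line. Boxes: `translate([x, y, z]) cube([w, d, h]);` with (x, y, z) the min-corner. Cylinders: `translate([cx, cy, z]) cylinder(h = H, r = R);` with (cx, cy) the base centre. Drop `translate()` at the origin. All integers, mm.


// leg_h = 687 - 49 = 638
translate([148, 424, 638]) cube([1242, 943, 49]);
translate([251, 527, 0]) cylinder(h = 638, r = 44);
translate([1287, 527, 0]) cylinder(h = 638, r = 44);
translate([251, 1264, 0]) cylinder(h = 638, r = 44);
translate([1287, 1264, 0]) cylinder(h = 638, r = 44);


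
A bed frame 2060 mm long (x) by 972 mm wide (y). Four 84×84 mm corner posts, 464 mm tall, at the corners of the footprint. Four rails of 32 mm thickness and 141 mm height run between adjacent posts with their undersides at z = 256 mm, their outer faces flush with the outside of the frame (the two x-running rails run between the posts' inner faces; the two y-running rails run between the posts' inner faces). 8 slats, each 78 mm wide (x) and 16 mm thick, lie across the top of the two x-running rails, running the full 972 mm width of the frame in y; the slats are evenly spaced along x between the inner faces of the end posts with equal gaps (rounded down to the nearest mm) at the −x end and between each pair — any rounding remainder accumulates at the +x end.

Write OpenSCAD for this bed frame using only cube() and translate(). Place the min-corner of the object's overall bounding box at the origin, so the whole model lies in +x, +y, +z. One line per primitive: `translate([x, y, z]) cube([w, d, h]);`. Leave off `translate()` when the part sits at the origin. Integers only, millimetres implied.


// slat z = rail_z + rail_h = 256 + 141 = 397
// slat gap = ⌊(1892 − 8·78) / 9⌋ = 140
cube([84, 84, 464]);
translate([0, 888, 0]) cube([84, 84, 464]);
translate([1976, 0, 0]) cube([84, 84, 464]);
translate([1976, 888, 0]) cube([84, 84, 464]);
translate([84, 0, 256]) cube([1892, 32, 141]);
translate([84, 940, 256]) cube([1892, 32, 141]);
translate([0, 84, 256]) cube([32, 804, 141]);
translate([2028, 84, 256]) cube([32, 804, 141]);
translate([224, 0, 397]) cube([78, 972, 16]);
translate([442, 0, 397]) cube([78, 972, 16]);
translate([660, 0, 397]) cube([78, 972, 16]);
translate([878, 0, 397]) cube([78, 972, 16]);
translate([1096, 0, 397]) cube([78, 972, 16]);
translate([1314, 0, 397]) cube([78, 972, 16]);
translate([1532, 0, 397]) cube([78, 972, 16]);
translate([1750, 0, 397]) cube([78, 972, 16]);


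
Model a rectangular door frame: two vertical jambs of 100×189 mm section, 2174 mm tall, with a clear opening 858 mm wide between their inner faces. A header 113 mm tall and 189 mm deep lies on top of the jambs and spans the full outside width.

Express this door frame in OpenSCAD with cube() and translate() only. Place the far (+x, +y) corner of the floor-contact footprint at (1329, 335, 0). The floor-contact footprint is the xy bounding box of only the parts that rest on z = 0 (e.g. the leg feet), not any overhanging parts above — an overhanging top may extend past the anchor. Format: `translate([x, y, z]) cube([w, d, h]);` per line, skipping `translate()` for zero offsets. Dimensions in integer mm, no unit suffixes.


translate([271, 146, 0]) cube([100, 189, 2174]);
translate([1229, 146, 0]) cube([100, 189, 2174]);
translate([271, 146, 2174]) cube([1058, 189, 113]);


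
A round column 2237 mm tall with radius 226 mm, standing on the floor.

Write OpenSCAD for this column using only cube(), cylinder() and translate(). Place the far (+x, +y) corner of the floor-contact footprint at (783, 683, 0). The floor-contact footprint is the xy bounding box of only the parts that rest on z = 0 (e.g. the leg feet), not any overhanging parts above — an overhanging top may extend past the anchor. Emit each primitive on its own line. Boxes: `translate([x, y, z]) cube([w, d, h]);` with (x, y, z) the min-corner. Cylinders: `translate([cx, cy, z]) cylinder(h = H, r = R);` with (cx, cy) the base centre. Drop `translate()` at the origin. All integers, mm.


translate([557, 457, 0]) cylinder(h = 2237, r = 226);


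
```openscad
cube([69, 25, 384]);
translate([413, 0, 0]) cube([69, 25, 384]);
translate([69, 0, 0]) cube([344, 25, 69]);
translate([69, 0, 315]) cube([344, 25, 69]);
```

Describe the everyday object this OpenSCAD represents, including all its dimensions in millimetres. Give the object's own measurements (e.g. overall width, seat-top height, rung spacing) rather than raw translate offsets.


A rectangular picture frame lying in the x–z plane (depth along y). The opening is 344 mm wide (x) by 246 mm tall (z), surrounded by a border 69 mm wide on all four sides. The frame is 25 mm deep and is made of two full-height vertical stiles with two horizontal rails fitted between them.


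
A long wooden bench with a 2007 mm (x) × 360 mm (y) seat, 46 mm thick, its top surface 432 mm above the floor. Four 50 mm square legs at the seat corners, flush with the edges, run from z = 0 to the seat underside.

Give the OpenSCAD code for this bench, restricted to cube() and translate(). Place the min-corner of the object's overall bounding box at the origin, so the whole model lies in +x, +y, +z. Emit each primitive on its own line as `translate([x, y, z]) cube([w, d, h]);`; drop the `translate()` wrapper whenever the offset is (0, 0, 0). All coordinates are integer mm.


// leg_h = 432 − 46 = 386
translate([0, 0, 386]) cube([2007, 360, 46]);
cube([50, 50, 386]);
translate([0, 310, 0]) cube([50, 50, 386]);
translate([1957, 0, 0]) cube([50, 50, 386]);
translate([1957, 310, 0]) cube([50, 50, 386]);


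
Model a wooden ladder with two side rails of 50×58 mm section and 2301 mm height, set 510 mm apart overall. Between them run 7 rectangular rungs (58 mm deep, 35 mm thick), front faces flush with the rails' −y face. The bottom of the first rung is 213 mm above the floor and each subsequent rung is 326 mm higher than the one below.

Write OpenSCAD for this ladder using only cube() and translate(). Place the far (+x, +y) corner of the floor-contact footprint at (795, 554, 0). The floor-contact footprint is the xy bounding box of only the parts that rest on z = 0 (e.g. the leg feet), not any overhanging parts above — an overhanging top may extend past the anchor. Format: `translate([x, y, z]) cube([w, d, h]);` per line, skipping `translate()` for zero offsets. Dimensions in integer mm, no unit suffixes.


// rung span = 510 - 2*50 = 410
// rung[k] z = 213 + k*326
translate([285, 496, 0]) cube([50, 58, 2301]);
translate([745, 496, 0]) cube([50, 58, 2301]);
translate([335, 496, 213]) cube([410, 58, 35]);
translate([335, 496, 539]) cube([410, 58, 35]);
translate([335, 496, 865]) cube([410, 58, 35]);
translate([335, 496, 1191]) cube([410, 58, 35]);
translate([335, 496, 1517]) cube([410, 58, 35]);
translate([335, 496, 1843]) cube([410, 58, 35]);
translate([335, 496, 2169]) cube([410, 58, 35]);


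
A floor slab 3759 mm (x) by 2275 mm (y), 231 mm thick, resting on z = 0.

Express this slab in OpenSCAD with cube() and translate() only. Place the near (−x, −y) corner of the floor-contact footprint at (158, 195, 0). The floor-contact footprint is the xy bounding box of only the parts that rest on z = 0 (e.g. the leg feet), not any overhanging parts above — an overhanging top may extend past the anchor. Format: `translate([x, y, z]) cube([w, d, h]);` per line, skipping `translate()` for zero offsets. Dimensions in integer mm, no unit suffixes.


translate([158, 195, 0]) cube([3759, 2275, 231]);


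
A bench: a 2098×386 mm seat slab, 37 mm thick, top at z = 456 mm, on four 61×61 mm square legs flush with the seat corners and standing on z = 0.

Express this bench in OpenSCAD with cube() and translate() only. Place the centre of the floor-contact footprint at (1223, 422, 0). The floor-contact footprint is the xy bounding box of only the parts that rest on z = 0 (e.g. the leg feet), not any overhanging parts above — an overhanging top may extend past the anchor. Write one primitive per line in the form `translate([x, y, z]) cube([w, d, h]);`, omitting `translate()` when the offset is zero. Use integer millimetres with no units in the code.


translate([174, 229, 419]) cube([2098, 386, 37]);
translate([174, 229, 0]) cube([61, 61, 419]);
translate([174, 554, 0]) cube([61, 61, 419]);
translate([2211, 229, 0]) cube([61, 61, 419]);
translate([2211, 554, 0]) cube([61, 61, 419]);


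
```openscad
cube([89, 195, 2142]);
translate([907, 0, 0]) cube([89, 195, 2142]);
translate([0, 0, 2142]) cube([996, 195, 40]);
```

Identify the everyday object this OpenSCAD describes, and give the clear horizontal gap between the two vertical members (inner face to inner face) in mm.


A door frame. The clear opening width is 818 mm.

Two 2142 mm tall posts with a header on top — a door frame. The left jamb is 89 mm wide at x = 0; the right jamb starts at x = 907. The clear opening is 907 − 89 = 818 mm.


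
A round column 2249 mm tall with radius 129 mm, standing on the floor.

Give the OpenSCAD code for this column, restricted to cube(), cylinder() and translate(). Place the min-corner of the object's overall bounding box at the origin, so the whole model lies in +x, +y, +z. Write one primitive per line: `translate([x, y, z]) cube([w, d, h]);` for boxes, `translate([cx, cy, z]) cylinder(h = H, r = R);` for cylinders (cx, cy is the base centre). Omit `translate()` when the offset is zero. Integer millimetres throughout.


translate([129, 129, 0]) cylinder(h = 2249, r = 129);


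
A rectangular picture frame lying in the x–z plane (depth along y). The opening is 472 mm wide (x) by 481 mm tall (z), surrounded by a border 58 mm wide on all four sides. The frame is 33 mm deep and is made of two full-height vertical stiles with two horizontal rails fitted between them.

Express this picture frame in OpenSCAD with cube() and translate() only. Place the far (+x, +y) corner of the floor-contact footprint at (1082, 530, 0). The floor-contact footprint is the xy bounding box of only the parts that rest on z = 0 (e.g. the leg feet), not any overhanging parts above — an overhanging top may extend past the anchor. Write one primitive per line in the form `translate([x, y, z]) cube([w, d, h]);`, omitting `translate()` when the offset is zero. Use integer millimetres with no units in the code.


translate([494, 497, 0]) cube([58, 33, 597]);
translate([1024, 497, 0]) cube([58, 33, 597]);
translate([552, 497, 0]) cube([472, 33, 58]);
translate([552, 497, 539]) cube([472, 33, 58]);


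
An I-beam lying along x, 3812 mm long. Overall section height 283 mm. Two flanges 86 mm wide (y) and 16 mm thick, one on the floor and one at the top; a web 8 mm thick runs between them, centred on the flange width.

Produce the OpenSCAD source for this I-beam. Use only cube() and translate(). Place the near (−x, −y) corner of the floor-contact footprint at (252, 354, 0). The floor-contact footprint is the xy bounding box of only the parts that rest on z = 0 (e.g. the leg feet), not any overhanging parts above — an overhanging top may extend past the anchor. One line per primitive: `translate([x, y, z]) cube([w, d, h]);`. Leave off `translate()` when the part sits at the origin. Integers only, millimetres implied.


translate([252, 354, 0]) cube([3812, 86, 16]);
translate([252, 393, 16]) cube([3812, 8, 251]);
translate([252, 354, 267]) cube([3812, 86, 16]);


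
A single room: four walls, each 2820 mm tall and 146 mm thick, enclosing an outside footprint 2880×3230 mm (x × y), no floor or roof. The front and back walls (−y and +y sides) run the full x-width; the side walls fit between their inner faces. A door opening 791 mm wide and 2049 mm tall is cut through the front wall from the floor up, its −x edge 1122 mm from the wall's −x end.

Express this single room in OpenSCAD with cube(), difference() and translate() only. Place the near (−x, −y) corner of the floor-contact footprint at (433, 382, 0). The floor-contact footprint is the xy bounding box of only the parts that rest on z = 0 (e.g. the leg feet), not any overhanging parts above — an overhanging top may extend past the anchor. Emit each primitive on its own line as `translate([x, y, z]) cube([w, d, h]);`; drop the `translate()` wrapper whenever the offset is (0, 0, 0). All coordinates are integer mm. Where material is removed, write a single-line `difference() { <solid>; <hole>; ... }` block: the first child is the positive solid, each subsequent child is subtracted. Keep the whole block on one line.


difference() { translate([433, 382, 0]) cube([2880, 146, 2820]); translate([1555, 382, 0]) cube([791, 146, 2049]); }
translate([433, 3466, 0]) cube([2880, 146, 2820]);
translate([433, 528, 0]) cube([146, 2938, 2820]);
translate([3167, 528, 0]) cube([146, 2938, 2820]);


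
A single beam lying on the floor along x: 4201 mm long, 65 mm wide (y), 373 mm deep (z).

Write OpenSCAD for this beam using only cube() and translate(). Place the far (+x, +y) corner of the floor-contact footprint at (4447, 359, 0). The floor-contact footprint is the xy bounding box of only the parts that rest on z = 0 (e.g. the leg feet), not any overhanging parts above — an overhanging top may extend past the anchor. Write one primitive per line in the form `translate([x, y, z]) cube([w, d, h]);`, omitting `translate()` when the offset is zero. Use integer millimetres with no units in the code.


translate([246, 294, 0]) cube([4201, 65, 373]);


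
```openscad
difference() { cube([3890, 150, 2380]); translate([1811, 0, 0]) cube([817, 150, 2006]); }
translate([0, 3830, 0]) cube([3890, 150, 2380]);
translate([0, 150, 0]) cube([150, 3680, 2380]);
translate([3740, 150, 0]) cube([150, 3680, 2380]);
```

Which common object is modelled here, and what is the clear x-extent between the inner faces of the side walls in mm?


A single room. The interior width is 3590 mm.

Four walls enclosing a rectangle with a door in the front wall — a room. Outside width 3890 minus two 150 mm walls gives 3590 mm.


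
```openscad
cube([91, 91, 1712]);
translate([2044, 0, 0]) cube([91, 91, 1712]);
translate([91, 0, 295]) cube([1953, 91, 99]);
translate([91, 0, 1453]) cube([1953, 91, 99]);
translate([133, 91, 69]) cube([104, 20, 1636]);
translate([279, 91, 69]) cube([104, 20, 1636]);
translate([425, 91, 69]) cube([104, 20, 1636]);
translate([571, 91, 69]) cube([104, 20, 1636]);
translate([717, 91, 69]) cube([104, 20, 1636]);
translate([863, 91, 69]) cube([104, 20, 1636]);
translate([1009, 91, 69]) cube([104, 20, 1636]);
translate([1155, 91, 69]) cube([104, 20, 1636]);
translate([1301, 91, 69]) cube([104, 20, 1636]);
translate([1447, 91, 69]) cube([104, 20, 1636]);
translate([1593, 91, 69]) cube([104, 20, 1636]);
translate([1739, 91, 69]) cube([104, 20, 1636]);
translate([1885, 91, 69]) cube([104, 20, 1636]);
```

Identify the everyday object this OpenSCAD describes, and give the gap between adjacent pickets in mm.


A fence section. The picket gap is 42 mm.

Two posts, two rails, 13 pickets — a fence section. Span 1953 mm holds 13 pickets of 104 mm with 14 equal gaps: ⌊(1953 − 13·104) / 14⌋ = 42 mm.


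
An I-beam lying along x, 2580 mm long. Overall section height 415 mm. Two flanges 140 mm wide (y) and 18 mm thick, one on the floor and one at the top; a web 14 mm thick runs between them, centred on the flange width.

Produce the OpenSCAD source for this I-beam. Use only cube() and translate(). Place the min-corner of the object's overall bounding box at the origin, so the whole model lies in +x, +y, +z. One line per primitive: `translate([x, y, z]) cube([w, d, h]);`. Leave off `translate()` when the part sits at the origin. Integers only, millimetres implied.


cube([2580, 140, 18]);
translate([0, 63, 18]) cube([2580, 14, 379]);
translate([0, 0, 397]) cube([2580, 140, 18]);


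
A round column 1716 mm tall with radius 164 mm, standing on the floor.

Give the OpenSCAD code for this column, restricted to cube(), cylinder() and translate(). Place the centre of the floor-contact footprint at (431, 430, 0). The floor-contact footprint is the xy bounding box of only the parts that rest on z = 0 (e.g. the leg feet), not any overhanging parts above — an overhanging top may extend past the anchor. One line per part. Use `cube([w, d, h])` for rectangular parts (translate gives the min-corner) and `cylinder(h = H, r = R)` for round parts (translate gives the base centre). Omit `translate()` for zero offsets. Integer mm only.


translate([431, 430, 0]) cylinder(h = 1716, r = 164);


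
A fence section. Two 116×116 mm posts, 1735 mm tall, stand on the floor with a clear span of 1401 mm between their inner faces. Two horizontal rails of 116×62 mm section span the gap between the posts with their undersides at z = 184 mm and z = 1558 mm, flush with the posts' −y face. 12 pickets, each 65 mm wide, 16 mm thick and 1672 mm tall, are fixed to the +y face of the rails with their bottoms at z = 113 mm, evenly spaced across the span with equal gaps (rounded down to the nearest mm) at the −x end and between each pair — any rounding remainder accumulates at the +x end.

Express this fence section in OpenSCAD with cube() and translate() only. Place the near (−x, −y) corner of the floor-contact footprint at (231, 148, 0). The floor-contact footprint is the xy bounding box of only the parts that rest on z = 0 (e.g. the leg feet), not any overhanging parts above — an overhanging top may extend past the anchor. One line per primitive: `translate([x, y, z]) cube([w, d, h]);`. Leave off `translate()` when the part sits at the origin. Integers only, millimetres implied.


translate([231, 148, 0]) cube([116, 116, 1735]);
translate([1748, 148, 0]) cube([116, 116, 1735]);
translate([347, 148, 184]) cube([1401, 116, 62]);
translate([347, 148, 1558]) cube([1401, 116, 62]);
translate([394, 264, 113]) cube([65, 16, 1672]);
translate([506, 264, 113]) cube([65, 16, 1672]);
translate([618, 264, 113]) cube([65, 16, 1672]);
translate([730, 264, 113]) cube([65, 16, 1672]);
translate([842, 264, 113]) cube([65, 16, 1672]);
translate([954, 264, 113]) cube([65, 16, 1672]);
translate([1066, 264, 113]) cube([65, 16, 1672]);
translate([1178, 264, 113]) cube([65, 16, 1672]);
translate([1290, 264, 113]) cube([65, 16, 1672]);
translate([1402, 264, 113]) cube([65, 16, 1672]);
translate([1514, 264, 113]) cube([65, 16, 1672]);
translate([1626, 264, 113]) cube([65, 16, 1672]);


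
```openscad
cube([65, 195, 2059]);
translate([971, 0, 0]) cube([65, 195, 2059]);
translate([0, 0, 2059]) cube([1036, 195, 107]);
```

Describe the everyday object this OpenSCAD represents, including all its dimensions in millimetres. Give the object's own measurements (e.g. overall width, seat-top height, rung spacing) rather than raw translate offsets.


A door frame. The clear opening is 906 mm wide and 2059 mm high. Two 65 mm wide jambs, 195 mm deep, stand either side of the opening from the floor to the top of the opening. A 107 mm thick head sits across the top of both jambs, spanning the full outside width of the frame.


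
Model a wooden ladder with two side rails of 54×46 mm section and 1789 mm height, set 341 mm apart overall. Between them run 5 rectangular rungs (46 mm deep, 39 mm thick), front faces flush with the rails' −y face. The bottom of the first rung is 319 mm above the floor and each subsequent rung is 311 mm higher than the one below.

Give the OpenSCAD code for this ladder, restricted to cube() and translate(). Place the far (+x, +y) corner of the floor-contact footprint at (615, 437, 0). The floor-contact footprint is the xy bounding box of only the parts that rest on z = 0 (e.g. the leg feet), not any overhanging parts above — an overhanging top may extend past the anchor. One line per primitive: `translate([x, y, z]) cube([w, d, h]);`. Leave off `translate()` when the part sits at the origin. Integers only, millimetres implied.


translate([274, 391, 0]) cube([54, 46, 1789]);
translate([561, 391, 0]) cube([54, 46, 1789]);
translate([328, 391, 319]) cube([233, 46, 39]);
translate([328, 391, 630]) cube([233, 46, 39]);
translate([328, 391, 941]) cube([233, 46, 39]);
translate([328, 391, 1252]) cube([233, 46, 39]);
translate([328, 391, 1563]) cube([233, 46, 39]);


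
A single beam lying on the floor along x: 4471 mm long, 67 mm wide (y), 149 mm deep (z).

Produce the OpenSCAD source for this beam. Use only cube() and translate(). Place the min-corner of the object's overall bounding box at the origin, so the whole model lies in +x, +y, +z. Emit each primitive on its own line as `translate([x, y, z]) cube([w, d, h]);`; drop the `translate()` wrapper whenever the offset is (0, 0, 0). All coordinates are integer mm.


cube([4471, 67, 149]);


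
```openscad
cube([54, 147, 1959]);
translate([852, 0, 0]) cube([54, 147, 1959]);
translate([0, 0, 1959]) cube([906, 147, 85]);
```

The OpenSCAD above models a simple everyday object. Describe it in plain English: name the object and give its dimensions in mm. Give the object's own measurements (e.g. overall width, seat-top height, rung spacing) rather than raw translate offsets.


A door frame. The clear opening is 798 mm wide and 1959 mm high. Two 54 mm wide jambs, 147 mm deep, stand either side of the opening from the floor to the top of the opening. A 85 mm thick head sits across the top of both jambs, spanning the full outside width of the frame.
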